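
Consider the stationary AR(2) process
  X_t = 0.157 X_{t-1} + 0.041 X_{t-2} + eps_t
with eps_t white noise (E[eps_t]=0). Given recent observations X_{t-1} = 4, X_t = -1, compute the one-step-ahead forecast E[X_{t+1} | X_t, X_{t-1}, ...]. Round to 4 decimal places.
E[X_{t+1} \mid \mathcal F_t] = 0.0070

For an AR(p) model X_t = c + sum_i phi_i X_{t-i} + eps_t, the
one-step-ahead conditional mean is
  E[X_{t+1} | X_t, ...] = c + sum_i phi_i X_{t+1-i}.
Substitute known values:
  E[X_{t+1} | ...] = (0.157) * (-1) + (0.041) * (4)
                   = 0.0070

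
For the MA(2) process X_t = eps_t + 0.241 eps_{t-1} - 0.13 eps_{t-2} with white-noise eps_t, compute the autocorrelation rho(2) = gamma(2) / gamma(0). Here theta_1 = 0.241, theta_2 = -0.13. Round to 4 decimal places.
\rho(2) = -0.1209

For an MA(q) process with theta_0 = 1, the autocovariance is
  gamma(k) = sigma^2 * sum_{i=0..q-k} theta_i * theta_{i+k},
and rho(k) = gamma(k) / gamma(0). Sigma^2 cancels.
  numerator   = (1)*(-0.13) = -0.13.
  denominator = (1)^2 + (0.241)^2 + (-0.13)^2 = 1.074981.
  rho(2) = -0.13 / 1.074981 = -0.1209.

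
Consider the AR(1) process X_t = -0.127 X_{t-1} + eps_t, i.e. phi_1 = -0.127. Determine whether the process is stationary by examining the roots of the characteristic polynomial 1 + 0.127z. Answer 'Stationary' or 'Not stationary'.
\text{Stationary}

The AR(p) characteristic polynomial is P(z) = 1 + 0.127z.
Stationarity requires all roots to lie outside the unit circle, i.e. |z| > 1 for every root.
This is linear in z: 1 + (0.127) z = 0  =>  z = -1/(0.127) = -7.874016,  |z| = 7.874016.
Moduli of all roots: 7.8740.
All moduli strictly greater than 1? Yes.
Verdict: Stationary.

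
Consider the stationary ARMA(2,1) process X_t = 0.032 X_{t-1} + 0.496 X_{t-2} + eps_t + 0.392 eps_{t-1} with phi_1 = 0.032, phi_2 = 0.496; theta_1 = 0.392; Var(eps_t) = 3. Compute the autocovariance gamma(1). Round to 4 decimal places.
\gamma(1) = 2.6386

Multiply the model equation by X_{t-k} and take expectations. With theta_0 = psi_0 = 1 and psi_j the MA(infinity) weights, this gives
  gamma(k) - sum_i phi_i gamma(k-i) = c_k,
  c_k = sigma^2 * sum_{j=k..q} theta_j psi_{j-k}   (c_k = 0 for k > q),
using gamma(-m) = gamma(m).
psi-weights needed (psi_j = theta_j + sum_i phi_i psi_{j-i}):
  psi_1 = theta_1 + phi_1 = 0.392 + (0.032) = 0.424
Right-hand sides:
  c_0 = sigma^2 (1 + theta_1 psi_1) = 3 * (1 + (0.392)(0.424)) = 3 * 1.166208 = 3.498624
  c_1 = sigma^2 theta_1 = 3 * (0.392) = 1.176
  c_2 = 0
Equations for k = 0, 1, 2 (AR order 2, c_2 = 0):
  (E0) gamma(0) = phi_1 gamma(1) + phi_2 gamma(2) + c_0
  (E1) gamma(1) = phi_1 gamma(0) + phi_2 gamma(1) + c_1
  (E2) gamma(2) = phi_1 gamma(1) + phi_2 gamma(0)
From (E1): gamma(1) = A gamma(0) + B with
  A = phi_1 / (1 - phi_2) = 0.032 / 0.504 = 0.063492,   B = c_1 / (1 - phi_2) = 1.176 / 0.504 = 2.333333.
Insert (E2) into (E0): gamma(0) (1 - phi_2^2) = phi_1 (1 + phi_2) gamma(1) + c_0.
  phi_1 (1 + phi_2) = (0.032)(1.496) = 0.047872,   1 - phi_2^2 = 0.753984.
Replace gamma(1) by A gamma(0) + B and collect gamma(0):
  gamma(0) [0.753984 - (0.047872)(0.063492)] = (0.047872)(2.333333) + 3.498624
  gamma(0) * 0.750945 = 3.610325
  gamma(0) = 3.610325 / 0.750945 = 4.807713.
  gamma(1) = A gamma(0) + B = (0.063492)(4.807713) + (2.333333) = 2.638585.
Therefore gamma(1) = 2.6386 (to 4 decimal places).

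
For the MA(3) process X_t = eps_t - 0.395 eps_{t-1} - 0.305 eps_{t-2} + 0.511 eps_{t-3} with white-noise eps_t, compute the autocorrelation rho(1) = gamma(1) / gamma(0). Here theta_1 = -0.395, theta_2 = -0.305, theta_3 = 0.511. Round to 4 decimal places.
\rho(1) = -0.2850

For an MA(q) process with theta_0 = 1, the autocovariance is
  gamma(k) = sigma^2 * sum_{i=0..q-k} theta_i * theta_{i+k},
and rho(k) = gamma(k) / gamma(0). Sigma^2 cancels.
  numerator   = (1)*(-0.395) + (-0.395)*(-0.305) + (-0.305)*(0.511) = -0.43038.
  denominator = (1)^2 + (-0.395)^2 + (-0.305)^2 + (0.511)^2 = 1.510171.
  rho(1) = -0.43038 / 1.510171 = -0.2850.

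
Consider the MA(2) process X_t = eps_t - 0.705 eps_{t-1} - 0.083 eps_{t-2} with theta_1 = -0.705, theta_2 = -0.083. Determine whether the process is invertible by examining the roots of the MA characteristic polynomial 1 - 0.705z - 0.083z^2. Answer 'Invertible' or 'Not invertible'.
\text{Invertible}

The MA(q) characteristic polynomial is P(z) = 1 - 0.705z - 0.083z^2.
Invertibility requires all roots to lie outside the unit circle, i.e. |z| > 1 for every root.
Set 1 + (-0.705) z + (-0.083) z^2 = 0, i.e. a z^2 + b z + c = 0 with a = -0.083, b = -0.705, c = 1.
Discriminant D = b^2 - 4ac = (-0.705)^2 - 4*(-0.083)*1 = 0.497025 - (-0.332) = 0.829025.
D >= 0, so the roots are real: z = (-b +/- sqrt(D)) / (2a) = (0.705 +/- 0.910508) / (-0.166).
  z_1 = (0.705 + 0.910508) / (-0.166) = -9.732,   |z_1| = 9.732.
  z_2 = (0.705 - 0.910508) / (-0.166) = 1.238,   |z_2| = 1.238.
Moduli of all roots: 9.7320, 1.2380.
All moduli strictly greater than 1? Yes.
Verdict: Invertible.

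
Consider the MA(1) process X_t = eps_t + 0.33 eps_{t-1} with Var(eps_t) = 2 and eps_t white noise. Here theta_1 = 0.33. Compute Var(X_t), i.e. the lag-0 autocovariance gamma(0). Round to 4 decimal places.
\gamma(0) = 2.2178

For an MA(q) process X_t = eps_t + sum_i theta_i eps_{t-i} with
Var(eps_t) = sigma^2, the variance is
  gamma(0) = sigma^2 * (1 + sum_i theta_i^2).
  sum_i theta_i^2 = (0.33)^2 = 0.1089.
  gamma(0) = 2 * (1 + 0.1089) = 2 * 1.1089 = 2.2178.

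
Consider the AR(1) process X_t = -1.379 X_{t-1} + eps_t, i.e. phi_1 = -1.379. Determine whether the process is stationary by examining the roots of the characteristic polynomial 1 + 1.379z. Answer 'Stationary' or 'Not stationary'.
\text{Not stationary}

The AR(p) characteristic polynomial is P(z) = 1 + 1.379z.
Stationarity requires all roots to lie outside the unit circle, i.e. |z| > 1 for every root.
This is linear in z: 1 + (1.379) z = 0  =>  z = -1/(1.379) = -0.725163,  |z| = 0.725163.
Moduli of all roots: 0.7252.
All moduli strictly greater than 1? No.
Verdict: Not stationary.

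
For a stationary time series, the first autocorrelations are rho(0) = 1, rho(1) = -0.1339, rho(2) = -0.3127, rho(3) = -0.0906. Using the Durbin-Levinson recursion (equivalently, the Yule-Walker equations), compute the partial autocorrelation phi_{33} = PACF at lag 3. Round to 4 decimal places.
\phi_{33} = -0.2201

The PACF at lag k is phi_{kk}, the last component of the solution
to the Yule-Walker system G_k phi = r_k where
  (G_k)_{ij} = rho(|i - j|), (r_k)_i = rho(i), i,j = 1..k.
Equivalently, Durbin-Levinson gives phi_{kk} iteratively:
  phi_{11} = rho(1)
  phi_{kk} = [rho(k) - sum_{j=1..k-1} phi_{k-1,j} rho(k-j)]
            / [1 - sum_{j=1..k-1} phi_{k-1,j} rho(j)],
  phi_{k,j} = phi_{k-1,j} - phi_{kk} phi_{k-1,k-j},  j = 1..k-1.
Step k = 1:
  phi_11 = rho(1) = -0.1339.
Step k = 2:
  phi_22 = [rho(2) - phi_11 rho(1)] / [1 - phi_11 rho(1)] = [-0.3127 - (-0.1339)(-0.1339)] / [1 - (-0.1339)(-0.1339)]
         = -0.33062921 / 0.98207079 = -0.336665.
  Update: phi_21 = phi_11 - phi_22 phi_11 = -0.1339 - (-0.336665)(-0.1339) = -0.178979.
Step k = 3:
  phi_33 = [rho(3) - phi_21 rho(2) - phi_22 rho(1)] / [1 - phi_21 rho(1) - phi_22 rho(2)]
    numerator   = -0.0906 - (-0.178979)(-0.3127) - (-0.336665)(-0.1339) = -0.19164638
    denominator = 1 - (-0.178979)(-0.1339) - (-0.336665)(-0.3127) = 0.87075939
  phi_33 = -0.19164638 / 0.87075939 = -0.2201.
Therefore phi_{33} = -0.2201.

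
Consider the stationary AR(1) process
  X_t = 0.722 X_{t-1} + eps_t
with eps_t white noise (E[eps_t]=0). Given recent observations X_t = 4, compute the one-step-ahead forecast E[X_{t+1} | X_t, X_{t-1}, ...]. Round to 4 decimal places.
E[X_{t+1} \mid \mathcal F_t] = 2.8880

For an AR(p) model X_t = c + sum_i phi_i X_{t-i} + eps_t, the
one-step-ahead conditional mean is
  E[X_{t+1} | X_t, ...] = c + sum_i phi_i X_{t+1-i}.
Substitute known values:
  E[X_{t+1} | ...] = (0.722) * (4)
                   = 2.8880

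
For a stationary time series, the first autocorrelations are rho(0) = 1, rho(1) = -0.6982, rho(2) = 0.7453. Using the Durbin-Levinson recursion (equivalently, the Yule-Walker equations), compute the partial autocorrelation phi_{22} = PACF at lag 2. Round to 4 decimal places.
\phi_{22} = 0.5030

The PACF at lag k is phi_{kk}, the last component of the solution
to the Yule-Walker system G_k phi = r_k where
  (G_k)_{ij} = rho(|i - j|), (r_k)_i = rho(i), i,j = 1..k.
Equivalently, Durbin-Levinson gives phi_{kk} iteratively:
  phi_{11} = rho(1)
  phi_{kk} = [rho(k) - sum_{j=1..k-1} phi_{k-1,j} rho(k-j)]
            / [1 - sum_{j=1..k-1} phi_{k-1,j} rho(j)],
  phi_{k,j} = phi_{k-1,j} - phi_{kk} phi_{k-1,k-j},  j = 1..k-1.
Step k = 1:
  phi_11 = rho(1) = -0.6982.
Step k = 2:
  phi_22 = [rho(2) - phi_11 rho(1)] / [1 - phi_11 rho(1)] = [0.7453 - (-0.6982)(-0.6982)] / [1 - (-0.6982)(-0.6982)]
         = 0.25781676 / 0.51251676 = 0.503.
Therefore phi_{22} = 0.5030.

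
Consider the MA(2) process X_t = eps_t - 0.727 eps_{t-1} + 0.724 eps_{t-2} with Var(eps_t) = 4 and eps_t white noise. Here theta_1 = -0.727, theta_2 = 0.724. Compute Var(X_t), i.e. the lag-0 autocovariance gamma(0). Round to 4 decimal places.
\gamma(0) = 8.2108

For an MA(q) process X_t = eps_t + sum_i theta_i eps_{t-i} with
Var(eps_t) = sigma^2, the variance is
  gamma(0) = sigma^2 * (1 + sum_i theta_i^2).
  sum_i theta_i^2 = (-0.727)^2 + (0.724)^2 = 0.528529 + 0.524176 = 1.052705.
  gamma(0) = 4 * (1 + 1.052705) = 4 * 2.052705 = 8.21082, which rounds to 8.2108.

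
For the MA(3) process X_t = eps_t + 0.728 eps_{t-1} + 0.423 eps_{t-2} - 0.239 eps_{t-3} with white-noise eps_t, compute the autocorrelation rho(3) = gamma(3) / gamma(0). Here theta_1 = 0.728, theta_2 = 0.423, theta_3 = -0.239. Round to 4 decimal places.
\rho(3) = -0.1353

For an MA(q) process with theta_0 = 1, the autocovariance is
  gamma(k) = sigma^2 * sum_{i=0..q-k} theta_i * theta_{i+k},
and rho(k) = gamma(k) / gamma(0). Sigma^2 cancels.
  numerator   = (1)*(-0.239) = -0.239.
  denominator = (1)^2 + (0.728)^2 + (0.423)^2 + (-0.239)^2 = 1.766034.
  rho(3) = -0.239 / 1.766034 = -0.1353.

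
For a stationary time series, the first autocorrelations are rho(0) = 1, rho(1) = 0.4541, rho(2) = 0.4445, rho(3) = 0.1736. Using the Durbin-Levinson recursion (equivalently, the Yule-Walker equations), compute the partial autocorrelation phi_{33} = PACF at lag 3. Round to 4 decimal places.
\phi_{33} = -0.1440

The PACF at lag k is phi_{kk}, the last component of the solution
to the Yule-Walker system G_k phi = r_k where
  (G_k)_{ij} = rho(|i - j|), (r_k)_i = rho(i), i,j = 1..k.
Equivalently, Durbin-Levinson gives phi_{kk} iteratively:
  phi_{11} = rho(1)
  phi_{kk} = [rho(k) - sum_{j=1..k-1} phi_{k-1,j} rho(k-j)]
            / [1 - sum_{j=1..k-1} phi_{k-1,j} rho(j)],
  phi_{k,j} = phi_{k-1,j} - phi_{kk} phi_{k-1,k-j},  j = 1..k-1.
Step k = 1:
  phi_11 = rho(1) = 0.4541.
Step k = 2:
  phi_22 = [rho(2) - phi_11 rho(1)] / [1 - phi_11 rho(1)] = [0.4445 - (0.4541)(0.4541)] / [1 - (0.4541)(0.4541)]
         = 0.23829319 / 0.79379319 = 0.300196.
  Update: phi_21 = phi_11 - phi_22 phi_11 = 0.4541 - (0.300196)(0.4541) = 0.317781.
Step k = 3:
  phi_33 = [rho(3) - phi_21 rho(2) - phi_22 rho(1)] / [1 - phi_21 rho(1) - phi_22 rho(2)]
    numerator   = 0.1736 - (0.317781)(0.4445) - (0.300196)(0.4541) = -0.10397255
    denominator = 1 - (0.317781)(0.4541) - (0.300196)(0.4445) = 0.72225863
  phi_33 = -0.10397255 / 0.72225863 = -0.144.
Therefore phi_{33} = -0.1440.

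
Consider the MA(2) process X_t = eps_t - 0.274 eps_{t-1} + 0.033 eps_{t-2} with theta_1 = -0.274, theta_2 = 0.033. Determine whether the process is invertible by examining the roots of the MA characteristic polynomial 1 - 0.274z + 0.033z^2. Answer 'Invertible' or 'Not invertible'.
\text{Invertible}

The MA(q) characteristic polynomial is P(z) = 1 - 0.274z + 0.033z^2.
Invertibility requires all roots to lie outside the unit circle, i.e. |z| > 1 for every root.
Set 1 + (-0.274) z + (0.033) z^2 = 0, i.e. a z^2 + b z + c = 0 with a = 0.033, b = -0.274, c = 1.
Discriminant D = b^2 - 4ac = (-0.274)^2 - 4*(0.033)*1 = 0.075076 - (0.132) = -0.056924.
D < 0, so the roots are the complex-conjugate pair z = (-b +/- i sqrt(-D)) / (2a) = 4.1515 +/- 3.615i.
For a conjugate pair |z|^2 = z * conj(z) = (product of roots) = c/a = 1/(0.033) = 30.30303, so |z| = sqrt(30.30303) = 5.5048 for both roots.
Moduli of all roots: 5.5048, 5.5048.
All moduli strictly greater than 1? Yes.
Verdict: Invertible.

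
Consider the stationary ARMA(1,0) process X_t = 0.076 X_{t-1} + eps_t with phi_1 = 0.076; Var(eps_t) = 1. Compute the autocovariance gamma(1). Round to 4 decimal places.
\gamma(1) = 0.0764

Multiply the model equation by X_{t-k} and take expectations. With theta_0 = psi_0 = 1 and psi_j the MA(infinity) weights, this gives
  gamma(k) - sum_i phi_i gamma(k-i) = c_k,
  c_k = sigma^2 * sum_{j=k..q} theta_j psi_{j-k}   (c_k = 0 for k > q),
using gamma(-m) = gamma(m).
Pure AR (q = 0): c_0 = sigma^2 = 1, c_k = 0 for k >= 1.
Equations for k = 0 and k = 1 (AR order 1):
  gamma(0) = phi_1 gamma(1) + c_0
  gamma(1) = phi_1 gamma(0) + c_1
Substituting the second into the first: gamma(0) (1 - phi_1^2) = c_0 + phi_1 c_1, so
  gamma(0) = c_0 / (1 - phi_1^2) = 1 / (1 - (0.076)^2) = 1 / 0.994224 = 1.00581.
  gamma(1) = phi_1 gamma(0) = (0.076)(1.00581) = 0.076442.
Therefore gamma(1) = 0.0764 (to 4 decimal places).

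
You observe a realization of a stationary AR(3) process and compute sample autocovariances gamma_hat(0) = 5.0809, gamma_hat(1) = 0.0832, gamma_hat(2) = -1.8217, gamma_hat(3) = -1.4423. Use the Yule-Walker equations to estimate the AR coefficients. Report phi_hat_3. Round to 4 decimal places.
\hat\phi_{3} = -0.3100

The Yule-Walker equations for an AR(p) process read, in matrix form,
  Gamma_p phi = r_p,   with   (Gamma_p)_{ij} = gamma(|i - j|),
                       (r_p)_i = gamma(i),   i,j = 1..p.
Substitute the sample gammas (Toeplitz matrix and right-hand side of size 3):
  Gamma_p = [[5.0809, 0.0832, -1.8217], [0.0832, 5.0809, 0.0832], [-1.8217, 0.0832, 5.0809]]
  r_p     = [0.0832, -1.8217, -1.4423]
Written out (R1..R3):
  (R1) 5.0809 phi_1 + 0.0832 phi_2 - 1.8217 phi_3 = 0.0832
  (R2) 0.0832 phi_1 + 5.0809 phi_2 + 0.0832 phi_3 = -1.8217
  (R3) -1.8217 phi_1 + 0.0832 phi_2 + 5.0809 phi_3 = -1.4423
Gaussian elimination:
  R2 <- R2 - (0.0832/5.0809) R1 = R2 - (0.016375) R1:  5.079538 phi_2 + 0.11303 phi_3 = -1.823062
  R3 <- R3 - (-1.8217/5.0809) R1 = R3 - (-0.358539) R1:  0.11303 phi_2 + 4.42775 phi_3 = -1.41247
  R3 <- R3 - (0.11303/5.079538) R2 = R3 - (0.022252) R2:  4.425235 phi_3 = -1.371903
Back-substitution:
  phi_hat_3 = -1.371903 / 4.425235 = -0.310018
  phi_hat_2 = (-1.823062 - (0.11303)(-0.310018)) / 5.079538 = -0.352005
  phi_hat_1 = (0.0832 - (0.0832)(-0.352005) - (-1.8217)(-0.310018)) / 5.0809 = -0.089014
So phi_hat = [-0.0890, -0.3520, -0.3100].
Therefore phi_hat_3 = -0.3100.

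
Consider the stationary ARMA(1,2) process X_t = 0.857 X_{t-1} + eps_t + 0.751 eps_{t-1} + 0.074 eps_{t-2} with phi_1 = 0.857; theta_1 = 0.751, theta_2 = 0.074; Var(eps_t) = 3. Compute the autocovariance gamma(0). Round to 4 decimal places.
\gamma(0) = 34.5769

Multiply the model equation by X_{t-k} and take expectations. With theta_0 = psi_0 = 1 and psi_j the MA(infinity) weights, this gives
  gamma(k) - sum_i phi_i gamma(k-i) = c_k,
  c_k = sigma^2 * sum_{j=k..q} theta_j psi_{j-k}   (c_k = 0 for k > q),
using gamma(-m) = gamma(m).
psi-weights needed (psi_j = theta_j + sum_i phi_i psi_{j-i}):
  psi_1 = theta_1 + phi_1 = 0.751 + (0.857) = 1.608
  psi_2 = theta_2 + phi_1 psi_1 = 0.074 + (0.857)(1.608) = 1.452056
Right-hand sides:
  c_0 = sigma^2 (1 + theta_1 psi_1 + theta_2 psi_2) = 3 * (1 + (0.751)(1.608) + (0.074)(1.452056)) = 3 * 2.31506 = 6.94518
  c_1 = sigma^2 (theta_1 + theta_2 psi_1) = 3 * (0.751 + (0.074)(1.608)) = 2.609976
  c_2 = sigma^2 theta_2 = 3 * (0.074) = 0.222
Equations for k = 0 and k = 1 (AR order 1):
  gamma(0) = phi_1 gamma(1) + c_0
  gamma(1) = phi_1 gamma(0) + c_1
Substituting the second into the first: gamma(0) (1 - phi_1^2) = c_0 + phi_1 c_1, so
  gamma(0) = (c_0 + phi_1 c_1) / (1 - phi_1^2) = (6.94518 + (0.857)(2.609976)) / (1 - (0.857)^2) = 9.18193 / 0.265551 = 34.576898.
Therefore gamma(0) = 34.5769 (to 4 decimal places).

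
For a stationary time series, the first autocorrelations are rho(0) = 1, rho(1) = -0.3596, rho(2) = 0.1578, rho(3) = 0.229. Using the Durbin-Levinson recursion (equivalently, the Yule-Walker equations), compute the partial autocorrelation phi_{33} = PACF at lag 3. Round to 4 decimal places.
\phi_{33} = 0.3399

The PACF at lag k is phi_{kk}, the last component of the solution
to the Yule-Walker system G_k phi = r_k where
  (G_k)_{ij} = rho(|i - j|), (r_k)_i = rho(i), i,j = 1..k.
Equivalently, Durbin-Levinson gives phi_{kk} iteratively:
  phi_{11} = rho(1)
  phi_{kk} = [rho(k) - sum_{j=1..k-1} phi_{k-1,j} rho(k-j)]
            / [1 - sum_{j=1..k-1} phi_{k-1,j} rho(j)],
  phi_{k,j} = phi_{k-1,j} - phi_{kk} phi_{k-1,k-j},  j = 1..k-1.
Step k = 1:
  phi_11 = rho(1) = -0.3596.
Step k = 2:
  phi_22 = [rho(2) - phi_11 rho(1)] / [1 - phi_11 rho(1)] = [0.1578 - (-0.3596)(-0.3596)] / [1 - (-0.3596)(-0.3596)]
         = 0.02848784 / 0.87068784 = 0.032719.
  Update: phi_21 = phi_11 - phi_22 phi_11 = -0.3596 - (0.032719)(-0.3596) = -0.347834.
Step k = 3:
  phi_33 = [rho(3) - phi_21 rho(2) - phi_22 rho(1)] / [1 - phi_21 rho(1) - phi_22 rho(2)]
    numerator   = 0.229 - (-0.347834)(0.1578) - (0.032719)(-0.3596) = 0.29565393
    denominator = 1 - (-0.347834)(-0.3596) - (0.032719)(0.1578) = 0.86975575
  phi_33 = 0.29565393 / 0.86975575 = 0.3399.
Therefore phi_{33} = 0.3399.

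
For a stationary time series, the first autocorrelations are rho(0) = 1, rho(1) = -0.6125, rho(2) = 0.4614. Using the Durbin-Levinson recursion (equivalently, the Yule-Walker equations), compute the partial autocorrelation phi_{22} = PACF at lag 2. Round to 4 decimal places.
\phi_{22} = 0.1380

The PACF at lag k is phi_{kk}, the last component of the solution
to the Yule-Walker system G_k phi = r_k where
  (G_k)_{ij} = rho(|i - j|), (r_k)_i = rho(i), i,j = 1..k.
Equivalently, Durbin-Levinson gives phi_{kk} iteratively:
  phi_{11} = rho(1)
  phi_{kk} = [rho(k) - sum_{j=1..k-1} phi_{k-1,j} rho(k-j)]
            / [1 - sum_{j=1..k-1} phi_{k-1,j} rho(j)],
  phi_{k,j} = phi_{k-1,j} - phi_{kk} phi_{k-1,k-j},  j = 1..k-1.
Step k = 1:
  phi_11 = rho(1) = -0.6125.
Step k = 2:
  phi_22 = [rho(2) - phi_11 rho(1)] / [1 - phi_11 rho(1)] = [0.4614 - (-0.6125)(-0.6125)] / [1 - (-0.6125)(-0.6125)]
         = 0.08624375 / 0.62484375 = 0.138.
Therefore phi_{22} = 0.1380.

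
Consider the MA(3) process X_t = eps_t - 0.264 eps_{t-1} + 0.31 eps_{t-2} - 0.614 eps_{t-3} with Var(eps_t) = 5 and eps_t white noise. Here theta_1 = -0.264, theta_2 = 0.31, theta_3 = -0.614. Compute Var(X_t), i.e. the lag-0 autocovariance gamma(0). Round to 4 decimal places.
\gamma(0) = 7.7140

For an MA(q) process X_t = eps_t + sum_i theta_i eps_{t-i} with
Var(eps_t) = sigma^2, the variance is
  gamma(0) = sigma^2 * (1 + sum_i theta_i^2).
  sum_i theta_i^2 = (-0.264)^2 + (0.31)^2 + (-0.614)^2 = 0.069696 + 0.0961 + 0.376996 = 0.542792.
  gamma(0) = 5 * (1 + 0.542792) = 5 * 1.542792 = 7.71396, which rounds to 7.7140.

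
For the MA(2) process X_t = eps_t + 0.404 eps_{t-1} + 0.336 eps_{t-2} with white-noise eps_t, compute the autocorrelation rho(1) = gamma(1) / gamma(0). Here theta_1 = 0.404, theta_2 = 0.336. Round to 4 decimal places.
\rho(1) = 0.4230

For an MA(q) process with theta_0 = 1, the autocovariance is
  gamma(k) = sigma^2 * sum_{i=0..q-k} theta_i * theta_{i+k},
and rho(k) = gamma(k) / gamma(0). Sigma^2 cancels.
  numerator   = (1)*(0.404) + (0.404)*(0.336) = 0.539744.
  denominator = (1)^2 + (0.404)^2 + (0.336)^2 = 1.276112.
  rho(1) = 0.539744 / 1.276112 = 0.4230.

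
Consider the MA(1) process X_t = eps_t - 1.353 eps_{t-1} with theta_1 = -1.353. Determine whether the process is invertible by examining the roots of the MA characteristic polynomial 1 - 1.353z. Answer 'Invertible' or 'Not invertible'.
\text{Not invertible}

The MA(q) characteristic polynomial is P(z) = 1 - 1.353z.
Invertibility requires all roots to lie outside the unit circle, i.e. |z| > 1 for every root.
This is linear in z: 1 + (-1.353) z = 0  =>  z = -1/(-1.353) = 0.739098,  |z| = 0.739098.
Moduli of all roots: 0.7391.
All moduli strictly greater than 1? No.
Verdict: Not invertible.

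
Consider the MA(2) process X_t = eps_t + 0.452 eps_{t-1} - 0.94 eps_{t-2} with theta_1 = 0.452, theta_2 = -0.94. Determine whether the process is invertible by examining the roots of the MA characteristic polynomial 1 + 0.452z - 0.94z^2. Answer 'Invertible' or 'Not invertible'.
\text{Not invertible}

The MA(q) characteristic polynomial is P(z) = 1 + 0.452z - 0.94z^2.
Invertibility requires all roots to lie outside the unit circle, i.e. |z| > 1 for every root.
Set 1 + (0.452) z + (-0.94) z^2 = 0, i.e. a z^2 + b z + c = 0 with a = -0.94, b = 0.452, c = 1.
Discriminant D = b^2 - 4ac = (0.452)^2 - 4*(-0.94)*1 = 0.204304 - (-3.76) = 3.964304.
D >= 0, so the roots are real: z = (-b +/- sqrt(D)) / (2a) = (-0.452 +/- 1.991056) / (-1.88).
  z_1 = (-0.452 + 1.991056) / (-1.88) = -0.8186,   |z_1| = 0.8186.
  z_2 = (-0.452 - 1.991056) / (-1.88) = 1.2995,   |z_2| = 1.2995.
Moduli of all roots: 0.8186, 1.2995.
All moduli strictly greater than 1? No.
Verdict: Not invertible.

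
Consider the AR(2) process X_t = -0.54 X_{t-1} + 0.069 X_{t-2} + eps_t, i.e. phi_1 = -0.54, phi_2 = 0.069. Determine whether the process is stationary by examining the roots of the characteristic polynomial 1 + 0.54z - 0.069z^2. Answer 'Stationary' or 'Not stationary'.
\text{Stationary}

The AR(p) characteristic polynomial is P(z) = 1 + 0.54z - 0.069z^2.
Stationarity requires all roots to lie outside the unit circle, i.e. |z| > 1 for every root.
Set 1 + (0.54) z + (-0.069) z^2 = 0, i.e. a z^2 + b z + c = 0 with a = -0.069, b = 0.54, c = 1.
Discriminant D = b^2 - 4ac = (0.54)^2 - 4*(-0.069)*1 = 0.2916 - (-0.276) = 0.5676.
D >= 0, so the roots are real: z = (-b +/- sqrt(D)) / (2a) = (-0.54 +/- 0.753392) / (-0.138).
  z_1 = (-0.54 + 0.753392) / (-0.138) = -1.5463,   |z_1| = 1.5463.
  z_2 = (-0.54 - 0.753392) / (-0.138) = 9.3724,   |z_2| = 9.3724.
Moduli of all roots: 1.5463, 9.3724.
All moduli strictly greater than 1? Yes.
Verdict: Stationary.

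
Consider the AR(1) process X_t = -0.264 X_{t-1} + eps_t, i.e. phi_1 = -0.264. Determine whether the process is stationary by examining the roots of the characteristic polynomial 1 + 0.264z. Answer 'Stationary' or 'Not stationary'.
\text{Stationary}

The AR(p) characteristic polynomial is P(z) = 1 + 0.264z.
Stationarity requires all roots to lie outside the unit circle, i.e. |z| > 1 for every root.
This is linear in z: 1 + (0.264) z = 0  =>  z = -1/(0.264) = -3.787879,  |z| = 3.787879.
Moduli of all roots: 3.7879.
All moduli strictly greater than 1? Yes.
Verdict: Stationary.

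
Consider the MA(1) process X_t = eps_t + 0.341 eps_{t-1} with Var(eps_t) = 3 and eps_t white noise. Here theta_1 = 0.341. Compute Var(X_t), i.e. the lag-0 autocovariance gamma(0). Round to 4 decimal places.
\gamma(0) = 3.3488

For an MA(q) process X_t = eps_t + sum_i theta_i eps_{t-i} with
Var(eps_t) = sigma^2, the variance is
  gamma(0) = sigma^2 * (1 + sum_i theta_i^2).
  sum_i theta_i^2 = (0.341)^2 = 0.116281.
  gamma(0) = 3 * (1 + 0.116281) = 3 * 1.116281 = 3.348843, which rounds to 3.3488.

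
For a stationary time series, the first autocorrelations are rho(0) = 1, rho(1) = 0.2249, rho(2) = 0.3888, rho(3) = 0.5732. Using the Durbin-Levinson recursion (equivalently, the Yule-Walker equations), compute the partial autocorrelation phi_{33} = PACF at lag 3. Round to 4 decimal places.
\phi_{33} = 0.5269

The PACF at lag k is phi_{kk}, the last component of the solution
to the Yule-Walker system G_k phi = r_k where
  (G_k)_{ij} = rho(|i - j|), (r_k)_i = rho(i), i,j = 1..k.
Equivalently, Durbin-Levinson gives phi_{kk} iteratively:
  phi_{11} = rho(1)
  phi_{kk} = [rho(k) - sum_{j=1..k-1} phi_{k-1,j} rho(k-j)]
            / [1 - sum_{j=1..k-1} phi_{k-1,j} rho(j)],
  phi_{k,j} = phi_{k-1,j} - phi_{kk} phi_{k-1,k-j},  j = 1..k-1.
Step k = 1:
  phi_11 = rho(1) = 0.2249.
Step k = 2:
  phi_22 = [rho(2) - phi_11 rho(1)] / [1 - phi_11 rho(1)] = [0.3888 - (0.2249)(0.2249)] / [1 - (0.2249)(0.2249)]
         = 0.33821999 / 0.94941999 = 0.356239.
  Update: phi_21 = phi_11 - phi_22 phi_11 = 0.2249 - (0.356239)(0.2249) = 0.144782.
Step k = 3:
  phi_33 = [rho(3) - phi_21 rho(2) - phi_22 rho(1)] / [1 - phi_21 rho(1) - phi_22 rho(2)]
    numerator   = 0.5732 - (0.144782)(0.3888) - (0.356239)(0.2249) = 0.43679073
    denominator = 1 - (0.144782)(0.2249) - (0.356239)(0.3888) = 0.82893299
  phi_33 = 0.43679073 / 0.82893299 = 0.5269.
Therefore phi_{33} = 0.5269.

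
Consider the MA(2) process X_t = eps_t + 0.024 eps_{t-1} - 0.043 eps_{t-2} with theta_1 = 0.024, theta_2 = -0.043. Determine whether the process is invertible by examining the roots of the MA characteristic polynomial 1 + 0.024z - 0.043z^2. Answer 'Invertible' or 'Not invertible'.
\text{Invertible}

The MA(q) characteristic polynomial is P(z) = 1 + 0.024z - 0.043z^2.
Invertibility requires all roots to lie outside the unit circle, i.e. |z| > 1 for every root.
Set 1 + (0.024) z + (-0.043) z^2 = 0, i.e. a z^2 + b z + c = 0 with a = -0.043, b = 0.024, c = 1.
Discriminant D = b^2 - 4ac = (0.024)^2 - 4*(-0.043)*1 = 0.000576 - (-0.172) = 0.172576.
D >= 0, so the roots are real: z = (-b +/- sqrt(D)) / (2a) = (-0.024 +/- 0.415423) / (-0.086).
  z_1 = (-0.024 + 0.415423) / (-0.086) = -4.5514,   |z_1| = 4.5514.
  z_2 = (-0.024 - 0.415423) / (-0.086) = 5.1096,   |z_2| = 5.1096.
Moduli of all roots: 4.5514, 5.1096.
All moduli strictly greater than 1? Yes.
Verdict: Invertible.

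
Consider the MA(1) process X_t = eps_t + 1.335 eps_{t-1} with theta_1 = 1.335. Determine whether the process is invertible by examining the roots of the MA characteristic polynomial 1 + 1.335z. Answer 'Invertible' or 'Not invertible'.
\text{Not invertible}

The MA(q) characteristic polynomial is P(z) = 1 + 1.335z.
Invertibility requires all roots to lie outside the unit circle, i.e. |z| > 1 for every root.
This is linear in z: 1 + (1.335) z = 0  =>  z = -1/(1.335) = -0.749064,  |z| = 0.749064.
Moduli of all roots: 0.7491.
All moduli strictly greater than 1? No.
Verdict: Not invertible.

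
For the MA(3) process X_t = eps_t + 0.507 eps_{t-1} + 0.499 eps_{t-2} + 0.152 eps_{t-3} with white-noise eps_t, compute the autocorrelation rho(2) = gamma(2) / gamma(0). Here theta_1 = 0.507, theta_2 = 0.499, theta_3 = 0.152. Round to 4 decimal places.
\rho(2) = 0.3767

For an MA(q) process with theta_0 = 1, the autocovariance is
  gamma(k) = sigma^2 * sum_{i=0..q-k} theta_i * theta_{i+k},
and rho(k) = gamma(k) / gamma(0). Sigma^2 cancels.
  numerator   = (1)*(0.499) + (0.507)*(0.152) = 0.576064.
  denominator = (1)^2 + (0.507)^2 + (0.499)^2 + (0.152)^2 = 1.529154.
  rho(2) = 0.576064 / 1.529154 = 0.3767.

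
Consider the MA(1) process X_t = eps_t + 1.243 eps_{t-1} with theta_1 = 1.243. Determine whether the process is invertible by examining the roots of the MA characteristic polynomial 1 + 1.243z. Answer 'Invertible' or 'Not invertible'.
\text{Not invertible}

The MA(q) characteristic polynomial is P(z) = 1 + 1.243z.
Invertibility requires all roots to lie outside the unit circle, i.e. |z| > 1 for every root.
This is linear in z: 1 + (1.243) z = 0  =>  z = -1/(1.243) = -0.804505,  |z| = 0.804505.
Moduli of all roots: 0.8045.
All moduli strictly greater than 1? No.
Verdict: Not invertible.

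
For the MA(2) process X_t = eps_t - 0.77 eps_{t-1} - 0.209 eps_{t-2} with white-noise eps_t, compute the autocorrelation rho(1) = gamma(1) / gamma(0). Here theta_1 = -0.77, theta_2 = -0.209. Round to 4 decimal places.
\rho(1) = -0.3722

For an MA(q) process with theta_0 = 1, the autocovariance is
  gamma(k) = sigma^2 * sum_{i=0..q-k} theta_i * theta_{i+k},
and rho(k) = gamma(k) / gamma(0). Sigma^2 cancels.
  numerator   = (1)*(-0.77) + (-0.77)*(-0.209) = -0.60907.
  denominator = (1)^2 + (-0.77)^2 + (-0.209)^2 = 1.636581.
  rho(1) = -0.60907 / 1.636581 = -0.3722.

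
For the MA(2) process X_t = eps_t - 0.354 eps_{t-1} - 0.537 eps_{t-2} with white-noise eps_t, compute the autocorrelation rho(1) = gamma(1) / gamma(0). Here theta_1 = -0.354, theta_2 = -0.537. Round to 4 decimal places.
\rho(1) = -0.1159

For an MA(q) process with theta_0 = 1, the autocovariance is
  gamma(k) = sigma^2 * sum_{i=0..q-k} theta_i * theta_{i+k},
and rho(k) = gamma(k) / gamma(0). Sigma^2 cancels.
  numerator   = (1)*(-0.354) + (-0.354)*(-0.537) = -0.163902.
  denominator = (1)^2 + (-0.354)^2 + (-0.537)^2 = 1.413685.
  rho(1) = -0.163902 / 1.413685 = -0.1159.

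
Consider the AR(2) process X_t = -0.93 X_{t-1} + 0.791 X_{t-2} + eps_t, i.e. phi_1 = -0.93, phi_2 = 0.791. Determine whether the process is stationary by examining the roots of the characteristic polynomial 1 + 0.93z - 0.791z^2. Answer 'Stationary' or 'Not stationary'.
\text{Not stationary}

The AR(p) characteristic polynomial is P(z) = 1 + 0.93z - 0.791z^2.
Stationarity requires all roots to lie outside the unit circle, i.e. |z| > 1 for every root.
Set 1 + (0.93) z + (-0.791) z^2 = 0, i.e. a z^2 + b z + c = 0 with a = -0.791, b = 0.93, c = 1.
Discriminant D = b^2 - 4ac = (0.93)^2 - 4*(-0.791)*1 = 0.8649 - (-3.164) = 4.0289.
D >= 0, so the roots are real: z = (-b +/- sqrt(D)) / (2a) = (-0.93 +/- 2.007212) / (-1.582).
  z_1 = (-0.93 + 2.007212) / (-1.582) = -0.6809,   |z_1| = 0.6809.
  z_2 = (-0.93 - 2.007212) / (-1.582) = 1.8566,   |z_2| = 1.8566.
Moduli of all roots: 0.6809, 1.8566.
All moduli strictly greater than 1? No.
Verdict: Not stationary.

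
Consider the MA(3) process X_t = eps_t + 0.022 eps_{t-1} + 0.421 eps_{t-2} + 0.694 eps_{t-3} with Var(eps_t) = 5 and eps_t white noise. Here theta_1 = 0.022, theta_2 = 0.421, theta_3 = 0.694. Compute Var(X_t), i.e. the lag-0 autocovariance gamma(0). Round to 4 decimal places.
\gamma(0) = 8.2968

For an MA(q) process X_t = eps_t + sum_i theta_i eps_{t-i} with
Var(eps_t) = sigma^2, the variance is
  gamma(0) = sigma^2 * (1 + sum_i theta_i^2).
  sum_i theta_i^2 = (0.022)^2 + (0.421)^2 + (0.694)^2 = 0.000484 + 0.177241 + 0.481636 = 0.659361.
  gamma(0) = 5 * (1 + 0.659361) = 5 * 1.659361 = 8.296805, which rounds to 8.2968.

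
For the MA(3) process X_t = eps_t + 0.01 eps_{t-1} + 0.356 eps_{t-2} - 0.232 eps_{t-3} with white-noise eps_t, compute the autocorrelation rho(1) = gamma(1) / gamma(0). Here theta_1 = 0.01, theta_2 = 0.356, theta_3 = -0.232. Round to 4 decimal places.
\rho(1) = -0.0585

For an MA(q) process with theta_0 = 1, the autocovariance is
  gamma(k) = sigma^2 * sum_{i=0..q-k} theta_i * theta_{i+k},
and rho(k) = gamma(k) / gamma(0). Sigma^2 cancels.
  numerator   = (1)*(0.01) + (0.01)*(0.356) + (0.356)*(-0.232) = -0.069032.
  denominator = (1)^2 + (0.01)^2 + (0.356)^2 + (-0.232)^2 = 1.18066.
  rho(1) = -0.069032 / 1.18066 = -0.0585.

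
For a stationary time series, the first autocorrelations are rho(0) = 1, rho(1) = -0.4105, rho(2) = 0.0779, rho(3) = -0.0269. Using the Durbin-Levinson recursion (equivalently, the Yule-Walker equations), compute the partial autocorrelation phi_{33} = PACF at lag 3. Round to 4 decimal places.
\phi_{33} = -0.0440

The PACF at lag k is phi_{kk}, the last component of the solution
to the Yule-Walker system G_k phi = r_k where
  (G_k)_{ij} = rho(|i - j|), (r_k)_i = rho(i), i,j = 1..k.
Equivalently, Durbin-Levinson gives phi_{kk} iteratively:
  phi_{11} = rho(1)
  phi_{kk} = [rho(k) - sum_{j=1..k-1} phi_{k-1,j} rho(k-j)]
            / [1 - sum_{j=1..k-1} phi_{k-1,j} rho(j)],
  phi_{k,j} = phi_{k-1,j} - phi_{kk} phi_{k-1,k-j},  j = 1..k-1.
Step k = 1:
  phi_11 = rho(1) = -0.4105.
Step k = 2:
  phi_22 = [rho(2) - phi_11 rho(1)] / [1 - phi_11 rho(1)] = [0.0779 - (-0.4105)(-0.4105)] / [1 - (-0.4105)(-0.4105)]
         = -0.09061025 / 0.83148975 = -0.108973.
  Update: phi_21 = phi_11 - phi_22 phi_11 = -0.4105 - (-0.108973)(-0.4105) = -0.455234.
Step k = 3:
  phi_33 = [rho(3) - phi_21 rho(2) - phi_22 rho(1)] / [1 - phi_21 rho(1) - phi_22 rho(2)]
    numerator   = -0.0269 - (-0.455234)(0.0779) - (-0.108973)(-0.4105) = -0.03617088
    denominator = 1 - (-0.455234)(-0.4105) - (-0.108973)(0.0779) = 0.82161564
  phi_33 = -0.03617088 / 0.82161564 = -0.044.
Therefore phi_{33} = -0.0440.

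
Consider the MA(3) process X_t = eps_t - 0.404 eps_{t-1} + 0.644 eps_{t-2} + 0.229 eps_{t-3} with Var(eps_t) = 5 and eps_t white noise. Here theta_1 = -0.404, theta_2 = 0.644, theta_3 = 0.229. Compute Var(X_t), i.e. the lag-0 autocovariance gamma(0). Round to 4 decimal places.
\gamma(0) = 8.1520

For an MA(q) process X_t = eps_t + sum_i theta_i eps_{t-i} with
Var(eps_t) = sigma^2, the variance is
  gamma(0) = sigma^2 * (1 + sum_i theta_i^2).
  sum_i theta_i^2 = (-0.404)^2 + (0.644)^2 + (0.229)^2 = 0.163216 + 0.414736 + 0.052441 = 0.630393.
  gamma(0) = 5 * (1 + 0.630393) = 5 * 1.630393 = 8.151965, which rounds to 8.1520.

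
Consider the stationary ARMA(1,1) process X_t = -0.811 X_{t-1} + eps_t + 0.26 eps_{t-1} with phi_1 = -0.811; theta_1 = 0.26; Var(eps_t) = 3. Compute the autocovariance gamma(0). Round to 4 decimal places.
\gamma(0) = 5.6610

Multiply the model equation by X_{t-k} and take expectations. With theta_0 = psi_0 = 1 and psi_j the MA(infinity) weights, this gives
  gamma(k) - sum_i phi_i gamma(k-i) = c_k,
  c_k = sigma^2 * sum_{j=k..q} theta_j psi_{j-k}   (c_k = 0 for k > q),
using gamma(-m) = gamma(m).
psi-weights needed (psi_j = theta_j + sum_i phi_i psi_{j-i}):
  psi_1 = theta_1 + phi_1 = 0.26 + (-0.811) = -0.551
Right-hand sides:
  c_0 = sigma^2 (1 + theta_1 psi_1) = 3 * (1 + (0.26)(-0.551)) = 3 * 0.85674 = 2.57022
  c_1 = sigma^2 theta_1 = 3 * (0.26) = 0.78
  c_2 = 0
Equations for k = 0 and k = 1 (AR order 1):
  gamma(0) = phi_1 gamma(1) + c_0
  gamma(1) = phi_1 gamma(0) + c_1
Substituting the second into the first: gamma(0) (1 - phi_1^2) = c_0 + phi_1 c_1, so
  gamma(0) = (c_0 + phi_1 c_1) / (1 - phi_1^2) = (2.57022 + (-0.811)(0.78)) / (1 - (-0.811)^2) = 1.93764 / 0.342279 = 5.660996.
Therefore gamma(0) = 5.6610 (to 4 decimal places).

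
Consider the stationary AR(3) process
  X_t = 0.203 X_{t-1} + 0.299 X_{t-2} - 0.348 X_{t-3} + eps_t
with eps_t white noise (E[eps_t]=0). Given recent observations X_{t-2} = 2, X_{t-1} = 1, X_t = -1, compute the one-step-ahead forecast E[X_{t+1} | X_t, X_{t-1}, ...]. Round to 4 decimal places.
E[X_{t+1} \mid \mathcal F_t] = -0.6000

For an AR(p) model X_t = c + sum_i phi_i X_{t-i} + eps_t, the
one-step-ahead conditional mean is
  E[X_{t+1} | X_t, ...] = c + sum_i phi_i X_{t+1-i}.
Substitute known values:
  E[X_{t+1} | ...] = (0.203) * (-1) + (0.299) * (1) + (-0.348) * (2)
                   = -0.6000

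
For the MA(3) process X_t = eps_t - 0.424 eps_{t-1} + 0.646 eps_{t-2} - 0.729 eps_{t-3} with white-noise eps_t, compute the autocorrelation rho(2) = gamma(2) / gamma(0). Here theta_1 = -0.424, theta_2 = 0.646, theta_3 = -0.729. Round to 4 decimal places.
\rho(2) = 0.4487

For an MA(q) process with theta_0 = 1, the autocovariance is
  gamma(k) = sigma^2 * sum_{i=0..q-k} theta_i * theta_{i+k},
and rho(k) = gamma(k) / gamma(0). Sigma^2 cancels.
  numerator   = (1)*(0.646) + (-0.424)*(-0.729) = 0.955096.
  denominator = (1)^2 + (-0.424)^2 + (0.646)^2 + (-0.729)^2 = 2.128533.
  rho(2) = 0.955096 / 2.128533 = 0.4487.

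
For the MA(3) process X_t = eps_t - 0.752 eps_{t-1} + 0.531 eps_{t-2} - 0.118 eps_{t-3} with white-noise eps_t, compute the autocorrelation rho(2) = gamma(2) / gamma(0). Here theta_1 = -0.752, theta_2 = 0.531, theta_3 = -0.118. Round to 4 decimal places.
\rho(2) = 0.3329

For an MA(q) process with theta_0 = 1, the autocovariance is
  gamma(k) = sigma^2 * sum_{i=0..q-k} theta_i * theta_{i+k},
and rho(k) = gamma(k) / gamma(0). Sigma^2 cancels.
  numerator   = (1)*(0.531) + (-0.752)*(-0.118) = 0.619736.
  denominator = (1)^2 + (-0.752)^2 + (0.531)^2 + (-0.118)^2 = 1.861389.
  rho(2) = 0.619736 / 1.861389 = 0.3329.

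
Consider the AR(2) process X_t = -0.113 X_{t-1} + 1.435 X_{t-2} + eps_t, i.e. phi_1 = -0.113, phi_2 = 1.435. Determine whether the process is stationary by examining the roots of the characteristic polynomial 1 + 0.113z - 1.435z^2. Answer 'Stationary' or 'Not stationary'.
\text{Not stationary}

The AR(p) characteristic polynomial is P(z) = 1 + 0.113z - 1.435z^2.
Stationarity requires all roots to lie outside the unit circle, i.e. |z| > 1 for every root.
Set 1 + (0.113) z + (-1.435) z^2 = 0, i.e. a z^2 + b z + c = 0 with a = -1.435, b = 0.113, c = 1.
Discriminant D = b^2 - 4ac = (0.113)^2 - 4*(-1.435)*1 = 0.012769 - (-5.74) = 5.752769.
D >= 0, so the roots are real: z = (-b +/- sqrt(D)) / (2a) = (-0.113 +/- 2.398493) / (-2.87).
  z_1 = (-0.113 + 2.398493) / (-2.87) = -0.7963,   |z_1| = 0.7963.
  z_2 = (-0.113 - 2.398493) / (-2.87) = 0.8751,   |z_2| = 0.8751.
Moduli of all roots: 0.7963, 0.8751.
All moduli strictly greater than 1? No.
Verdict: Not stationary.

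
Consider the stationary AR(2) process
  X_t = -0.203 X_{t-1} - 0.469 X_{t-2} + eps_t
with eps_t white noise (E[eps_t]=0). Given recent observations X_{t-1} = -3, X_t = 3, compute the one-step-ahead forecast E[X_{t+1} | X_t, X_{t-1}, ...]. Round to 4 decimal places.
E[X_{t+1} \mid \mathcal F_t] = 0.7980

For an AR(p) model X_t = c + sum_i phi_i X_{t-i} + eps_t, the
one-step-ahead conditional mean is
  E[X_{t+1} | X_t, ...] = c + sum_i phi_i X_{t+1-i}.
Substitute known values:
  E[X_{t+1} | ...] = (-0.203) * (3) + (-0.469) * (-3)
                   = 0.7980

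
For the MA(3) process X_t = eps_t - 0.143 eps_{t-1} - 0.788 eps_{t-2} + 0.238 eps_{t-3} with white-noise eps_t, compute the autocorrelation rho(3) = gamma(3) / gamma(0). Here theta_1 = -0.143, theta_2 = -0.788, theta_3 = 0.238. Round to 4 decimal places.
\rho(3) = 0.1402

For an MA(q) process with theta_0 = 1, the autocovariance is
  gamma(k) = sigma^2 * sum_{i=0..q-k} theta_i * theta_{i+k},
and rho(k) = gamma(k) / gamma(0). Sigma^2 cancels.
  numerator   = (1)*(0.238) = 0.238.
  denominator = (1)^2 + (-0.143)^2 + (-0.788)^2 + (0.238)^2 = 1.698037.
  rho(3) = 0.238 / 1.698037 = 0.1402.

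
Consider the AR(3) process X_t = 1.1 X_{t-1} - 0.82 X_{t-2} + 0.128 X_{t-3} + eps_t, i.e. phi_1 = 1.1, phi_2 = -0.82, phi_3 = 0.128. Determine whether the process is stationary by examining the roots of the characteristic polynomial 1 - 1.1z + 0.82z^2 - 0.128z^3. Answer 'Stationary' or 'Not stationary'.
\text{Stationary}

The AR(p) characteristic polynomial is P(z) = 1 - 1.1z + 0.82z^2 - 0.128z^3.
Stationarity requires all roots to lie outside the unit circle, i.e. |z| > 1 for every root.
Degree 3: look for a simple real root z0 first, then factor out (1 - z/z0) and solve the remaining quadratic.
Testing z0 = 5: P(5) = 1 + (-1.1)(5) + (0.82)(5)^2 + (-0.128)(5)^3
  = 1 + (-5.5) + (20.5) + (-16) = 0.  So z_0 = 5 is a root, |z_0| = 5.
Divide out the factor (1 - 0.2 z) = (1 - z/z0) (since 1/z0 = 0.2):
  P(z) = (1 - 0.2 z)(1 + (-0.9) z + (0.64) z^2)
  [check: z-coef -0.9 - (0.2) = -1.1; z^2-coef 0.64 - (0.2)(-0.9) = 0.82; z^3-coef -(0.2)(0.64) = -0.128.]
Remaining roots from the quadratic factor 1 + (-0.9) z + (0.64) z^2:
  Set 1 + (-0.9) z + (0.64) z^2 = 0, i.e. a z^2 + b z + c = 0 with a = 0.64, b = -0.9, c = 1.
  Discriminant D = b^2 - 4ac = (-0.9)^2 - 4*(0.64)*1 = 0.81 - (2.56) = -1.75.
  D < 0, so the roots are the complex-conjugate pair z = (-b +/- i sqrt(-D)) / (2a) = 0.7031 +/- 1.0335i.
  For a conjugate pair |z|^2 = z * conj(z) = (product of roots) = c/a = 1/(0.64) = 1.5625, so |z| = sqrt(1.5625) = 1.25 for both roots.
Moduli of all roots: 5.0000, 1.2500, 1.2500.
All moduli strictly greater than 1? Yes.
Verdict: Stationary.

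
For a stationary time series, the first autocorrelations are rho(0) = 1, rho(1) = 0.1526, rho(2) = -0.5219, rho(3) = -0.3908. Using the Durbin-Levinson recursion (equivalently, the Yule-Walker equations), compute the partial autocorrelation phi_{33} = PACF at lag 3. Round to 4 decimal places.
\phi_{33} = -0.2700

The PACF at lag k is phi_{kk}, the last component of the solution
to the Yule-Walker system G_k phi = r_k where
  (G_k)_{ij} = rho(|i - j|), (r_k)_i = rho(i), i,j = 1..k.
Equivalently, Durbin-Levinson gives phi_{kk} iteratively:
  phi_{11} = rho(1)
  phi_{kk} = [rho(k) - sum_{j=1..k-1} phi_{k-1,j} rho(k-j)]
            / [1 - sum_{j=1..k-1} phi_{k-1,j} rho(j)],
  phi_{k,j} = phi_{k-1,j} - phi_{kk} phi_{k-1,k-j},  j = 1..k-1.
Step k = 1:
  phi_11 = rho(1) = 0.1526.
Step k = 2:
  phi_22 = [rho(2) - phi_11 rho(1)] / [1 - phi_11 rho(1)] = [-0.5219 - (0.1526)(0.1526)] / [1 - (0.1526)(0.1526)]
         = -0.54518676 / 0.97671324 = -0.558185.
  Update: phi_21 = phi_11 - phi_22 phi_11 = 0.1526 - (-0.558185)(0.1526) = 0.237779.
Step k = 3:
  phi_33 = [rho(3) - phi_21 rho(2) - phi_22 rho(1)] / [1 - phi_21 rho(1) - phi_22 rho(2)]
    numerator   = -0.3908 - (0.237779)(-0.5219) - (-0.558185)(0.1526) = -0.18152407
    denominator = 1 - (0.237779)(0.1526) - (-0.558185)(-0.5219) = 0.67239812
  phi_33 = -0.18152407 / 0.67239812 = -0.27.
Therefore phi_{33} = -0.2700.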